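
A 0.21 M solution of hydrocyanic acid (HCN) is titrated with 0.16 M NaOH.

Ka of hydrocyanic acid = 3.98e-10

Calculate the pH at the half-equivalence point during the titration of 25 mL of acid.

At half-equivalence [HA] = [A⁻], so Henderson-Hasselbalch gives pH = pKa = -log(3.98e-10) = 9.40.

pH = pKa = 9.40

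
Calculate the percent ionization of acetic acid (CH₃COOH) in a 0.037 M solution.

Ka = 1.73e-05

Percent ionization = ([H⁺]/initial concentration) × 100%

Using Ka equilibrium: x² + Ka×x - Ka×C = 0. Solving: [H⁺] = 7.9146e-04. Percent = (7.9146e-04/0.037) × 100

Percent ionization = 2.14%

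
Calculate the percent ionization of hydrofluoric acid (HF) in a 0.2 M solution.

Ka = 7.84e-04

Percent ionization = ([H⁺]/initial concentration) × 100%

Using Ka equilibrium: x² + Ka×x - Ka×C = 0. Solving: [H⁺] = 1.2136e-02. Percent = (1.2136e-02/0.2) × 100

Percent ionization = 6.07%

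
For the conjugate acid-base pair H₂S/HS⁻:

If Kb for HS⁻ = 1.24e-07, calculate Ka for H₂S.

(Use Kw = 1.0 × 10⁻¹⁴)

For a conjugate pair Ka × Kb = Kw, so Ka = Kw/Kb = 1.0 × 10⁻¹⁴ / 1.24e-07 = 8.06e-08.

K_a = 8.06e-08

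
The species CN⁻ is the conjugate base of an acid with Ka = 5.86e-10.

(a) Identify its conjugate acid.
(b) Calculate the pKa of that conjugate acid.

(a) The conjugate acid is formed by adding one H⁺ to CN⁻, giving HCN. (b) pKa = -log(Ka) = -log(5.86e-10) = 9.23.

Conjugate acid: HCN; pK_a = 9.23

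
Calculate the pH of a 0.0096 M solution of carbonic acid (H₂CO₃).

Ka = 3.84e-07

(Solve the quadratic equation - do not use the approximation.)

x² + Ka×x - Ka×C = 0. Using quadratic formula: [H⁺] = 6.0524e-05

pH = 4.22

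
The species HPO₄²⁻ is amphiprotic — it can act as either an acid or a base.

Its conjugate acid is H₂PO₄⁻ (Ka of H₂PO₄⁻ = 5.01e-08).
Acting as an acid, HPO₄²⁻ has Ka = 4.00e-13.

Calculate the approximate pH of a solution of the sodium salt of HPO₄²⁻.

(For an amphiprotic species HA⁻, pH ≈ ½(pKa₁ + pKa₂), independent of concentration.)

pKa₁ = -log(5.01e-08) = 7.30; pKa₂ = -log(4.00e-13) = 12.40. For an amphiprotic species, pH ≈ ½(pKa₁ + pKa₂) = ½(7.30 + 12.40) = 9.85.

pH = 9.85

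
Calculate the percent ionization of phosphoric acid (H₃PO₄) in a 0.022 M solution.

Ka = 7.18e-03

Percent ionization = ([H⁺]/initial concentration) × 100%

Using Ka equilibrium: x² + Ka×x - Ka×C = 0. Solving: [H⁺] = 9.4809e-03. Percent = (9.4809e-03/0.022) × 100

Percent ionization = 43.1%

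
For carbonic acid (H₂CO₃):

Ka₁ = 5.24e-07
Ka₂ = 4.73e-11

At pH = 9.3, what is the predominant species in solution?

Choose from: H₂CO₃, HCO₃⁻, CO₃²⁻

pKa₁ = 6.28, pKa₂ = 10.33. For a polyprotic acid the predominant species crosses at each pKa: below pKa_n the protonated form dominates, above it the deprotonated form does. At pH = 9.3, the predominant species is HCO₃⁻.

HCO₃⁻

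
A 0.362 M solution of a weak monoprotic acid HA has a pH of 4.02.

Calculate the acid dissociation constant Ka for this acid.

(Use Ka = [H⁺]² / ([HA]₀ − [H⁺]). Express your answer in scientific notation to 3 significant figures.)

[H⁺] = 10^(−pH) = 10^(−4.02) = 9.550e-05 M. For HA ⇌ H⁺ + A⁻, Ka = [H⁺][A⁻]/[HA] = [H⁺]² / ([HA]₀ − [H⁺]) = (9.550e-05)² / (0.362 − 9.550e-05) = 2.52e-08.

K_a = 2.52e-08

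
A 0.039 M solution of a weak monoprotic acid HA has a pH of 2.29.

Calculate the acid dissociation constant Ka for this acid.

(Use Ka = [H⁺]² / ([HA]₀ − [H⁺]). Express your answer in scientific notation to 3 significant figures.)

[H⁺] = 10^(−pH) = 10^(−2.29) = 5.129e-03 M. For HA ⇌ H⁺ + A⁻, Ka = [H⁺][A⁻]/[HA] = [H⁺]² / ([HA]₀ − [H⁺]) = (5.129e-03)² / (0.039 − 5.129e-03) = 7.77e-04.

K_a = 7.77e-04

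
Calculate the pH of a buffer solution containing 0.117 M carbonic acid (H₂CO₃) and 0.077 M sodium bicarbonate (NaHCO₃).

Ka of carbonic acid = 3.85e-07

pKa = -log(3.85e-07) = 6.41. pH = pKa + log([A⁻]/[HA]) = 6.41 + log(0.077/0.117)

pH = 6.23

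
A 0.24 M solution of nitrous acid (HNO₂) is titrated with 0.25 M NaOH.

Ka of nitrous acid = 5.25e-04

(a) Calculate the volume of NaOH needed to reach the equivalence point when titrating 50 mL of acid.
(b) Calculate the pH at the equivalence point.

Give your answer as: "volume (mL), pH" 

moles acid = 0.24 × 50/1000 = 0.012 mol; V_base = moles/0.25 × 1000 = 48.0 mL. At equivalence only the conjugate base is present: [A⁻] = 0.012/0.098 = 1.2245e-01 M. Kb = Kw/Ka = 1.90e-11; [OH⁻] = √(Kb × [A⁻]) = 1.5272e-06; pOH = 5.82; pH = 14 - pOH = 8.18.

V = 48.0 mL, pH = 8.18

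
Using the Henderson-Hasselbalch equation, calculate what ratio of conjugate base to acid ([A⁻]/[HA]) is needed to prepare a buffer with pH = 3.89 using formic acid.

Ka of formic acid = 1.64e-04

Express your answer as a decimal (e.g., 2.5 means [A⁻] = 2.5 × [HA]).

pKa = -log(1.64e-04) = 3.7852. pH = pKa + log([A⁻]/[HA]), so log([A⁻]/[HA]) = pH − pKa = 3.89 − 3.7852 = 0.1048. [A⁻]/[HA] = 10^(0.1048) = 1.27

[A⁻]/[HA] = 1.27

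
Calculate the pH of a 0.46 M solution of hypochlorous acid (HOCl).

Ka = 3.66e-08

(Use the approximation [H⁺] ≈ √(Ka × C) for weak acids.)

[H⁺] = √(Ka × C) = √(3.66e-08 × 0.46) = 1.2975e-04. pH = -log(1.2975e-04)

pH = 3.89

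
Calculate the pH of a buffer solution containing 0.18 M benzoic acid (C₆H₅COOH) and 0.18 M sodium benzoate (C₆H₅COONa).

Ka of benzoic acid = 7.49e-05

pKa = -log(7.49e-05) = 4.13. pH = pKa + log([A⁻]/[HA]) = 4.13 + log(0.18/0.18)

pH = 4.13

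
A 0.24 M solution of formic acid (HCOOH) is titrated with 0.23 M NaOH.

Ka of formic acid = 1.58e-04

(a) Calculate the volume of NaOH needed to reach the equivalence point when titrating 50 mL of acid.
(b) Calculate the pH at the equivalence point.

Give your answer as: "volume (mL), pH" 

moles acid = 0.24 × 50/1000 = 0.012 mol; V_base = moles/0.23 × 1000 = 52.2 mL. At equivalence only the conjugate base is present: [A⁻] = 0.012/0.102 = 1.1745e-01 M. Kb = Kw/Ka = 6.33e-11; [OH⁻] = √(Kb × [A⁻]) = 2.7264e-06; pOH = 5.56; pH = 14 - pOH = 8.44.

V = 52.2 mL, pH = 8.44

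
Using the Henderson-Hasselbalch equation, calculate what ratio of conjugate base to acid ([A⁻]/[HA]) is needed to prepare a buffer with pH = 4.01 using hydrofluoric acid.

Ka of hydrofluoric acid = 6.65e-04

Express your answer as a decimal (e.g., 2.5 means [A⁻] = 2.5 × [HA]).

pKa = -log(6.65e-04) = 3.1772. pH = pKa + log([A⁻]/[HA]), so log([A⁻]/[HA]) = pH − pKa = 4.01 − 3.1772 = 0.8328. [A⁻]/[HA] = 10^(0.8328) = 6.80

[A⁻]/[HA] = 6.80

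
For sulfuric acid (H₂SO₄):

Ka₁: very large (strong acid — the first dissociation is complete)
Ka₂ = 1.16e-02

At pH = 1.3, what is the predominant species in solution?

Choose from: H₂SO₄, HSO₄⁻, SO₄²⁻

The first dissociation is complete, so H₂SO₄ itself is never the predominant species in water; pKa₂ = -log(1.16e-02) = 1.94. For a polyprotic acid the predominant species crosses at each pKa: below pKa_n the protonated form dominates, above it the deprotonated form does. At pH = 1.3, the predominant species is HSO₄⁻.

HSO₄⁻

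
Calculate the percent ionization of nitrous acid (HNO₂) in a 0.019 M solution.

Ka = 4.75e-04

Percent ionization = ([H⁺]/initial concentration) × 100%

Using Ka equilibrium: x² + Ka×x - Ka×C = 0. Solving: [H⁺] = 2.7760e-03. Percent = (2.7760e-03/0.019) × 100

Percent ionization = 14.6%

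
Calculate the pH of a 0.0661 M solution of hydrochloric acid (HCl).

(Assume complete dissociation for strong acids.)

[H⁺] = 0.0661 M for strong acid. pH = -log[H⁺] = -log(0.0661)

pH = 1.18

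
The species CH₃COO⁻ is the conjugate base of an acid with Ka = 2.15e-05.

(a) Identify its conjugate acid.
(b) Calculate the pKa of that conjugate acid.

(a) The conjugate acid is formed by adding one H⁺ to CH₃COO⁻, giving CH₃COOH. (b) pKa = -log(Ka) = -log(2.15e-05) = 4.67.

Conjugate acid: CH₃COOH; pK_a = 4.67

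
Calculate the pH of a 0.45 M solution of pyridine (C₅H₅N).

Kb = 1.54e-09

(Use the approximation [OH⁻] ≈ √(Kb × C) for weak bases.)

[OH⁻] = √(Kb × C) = √(1.54e-09 × 0.45) = 2.6325e-05. pOH = 4.58, pH = 14 - pOH

pH = 9.42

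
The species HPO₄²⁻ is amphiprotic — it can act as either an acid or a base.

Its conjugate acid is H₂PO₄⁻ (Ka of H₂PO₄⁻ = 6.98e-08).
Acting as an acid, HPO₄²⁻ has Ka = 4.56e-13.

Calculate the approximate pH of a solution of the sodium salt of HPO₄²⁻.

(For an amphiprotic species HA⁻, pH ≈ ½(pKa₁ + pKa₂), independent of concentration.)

pKa₁ = -log(6.98e-08) = 7.16; pKa₂ = -log(4.56e-13) = 12.34. For an amphiprotic species, pH ≈ ½(pKa₁ + pKa₂) = ½(7.16 + 12.34) = 9.75.

pH = 9.75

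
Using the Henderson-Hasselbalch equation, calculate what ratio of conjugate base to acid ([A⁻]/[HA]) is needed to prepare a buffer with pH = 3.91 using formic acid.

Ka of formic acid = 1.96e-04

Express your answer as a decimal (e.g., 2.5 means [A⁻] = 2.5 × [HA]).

pKa = -log(1.96e-04) = 3.7077. pH = pKa + log([A⁻]/[HA]), so log([A⁻]/[HA]) = pH − pKa = 3.91 − 3.7077 = 0.2023. [A⁻]/[HA] = 10^(0.2023) = 1.59

[A⁻]/[HA] = 1.59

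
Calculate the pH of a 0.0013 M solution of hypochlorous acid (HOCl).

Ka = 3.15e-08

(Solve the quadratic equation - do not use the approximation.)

x² + Ka×x - Ka×C = 0. Using quadratic formula: [H⁺] = 6.3835e-06

pH = 5.19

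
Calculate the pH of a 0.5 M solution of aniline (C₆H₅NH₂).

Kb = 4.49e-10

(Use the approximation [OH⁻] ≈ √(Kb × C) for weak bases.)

[OH⁻] = √(Kb × C) = √(4.49e-10 × 0.5) = 1.4983e-05. pOH = 4.82, pH = 14 - pOH

pH = 9.18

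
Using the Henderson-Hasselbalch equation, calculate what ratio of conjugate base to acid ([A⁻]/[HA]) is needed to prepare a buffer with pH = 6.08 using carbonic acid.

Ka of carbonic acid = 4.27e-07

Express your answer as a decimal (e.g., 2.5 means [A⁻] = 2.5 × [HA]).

pKa = -log(4.27e-07) = 6.3696. pH = pKa + log([A⁻]/[HA]), so log([A⁻]/[HA]) = pH − pKa = 6.08 − 6.3696 = -0.2896. [A⁻]/[HA] = 10^(-0.2896) = 0.513

[A⁻]/[HA] = 0.513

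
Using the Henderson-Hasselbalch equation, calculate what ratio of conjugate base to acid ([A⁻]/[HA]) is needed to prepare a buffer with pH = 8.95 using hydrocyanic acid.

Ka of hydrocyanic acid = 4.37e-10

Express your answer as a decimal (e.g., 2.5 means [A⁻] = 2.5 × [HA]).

pKa = -log(4.37e-10) = 9.3595. pH = pKa + log([A⁻]/[HA]), so log([A⁻]/[HA]) = pH − pKa = 8.95 − 9.3595 = -0.4095. [A⁻]/[HA] = 10^(-0.4095) = 0.389

[A⁻]/[HA] = 0.389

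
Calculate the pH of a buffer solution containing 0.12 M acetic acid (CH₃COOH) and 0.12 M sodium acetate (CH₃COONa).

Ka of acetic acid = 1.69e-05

pKa = -log(1.69e-05) = 4.77. pH = pKa + log([A⁻]/[HA]) = 4.77 + log(0.12/0.12)

pH = 4.77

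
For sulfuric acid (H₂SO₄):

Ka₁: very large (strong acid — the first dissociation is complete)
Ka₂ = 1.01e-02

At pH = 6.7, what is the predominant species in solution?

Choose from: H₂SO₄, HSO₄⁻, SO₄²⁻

The first dissociation is complete, so H₂SO₄ itself is never the predominant species in water; pKa₂ = -log(1.01e-02) = 2.00. For a polyprotic acid the predominant species crosses at each pKa: below pKa_n the protonated form dominates, above it the deprotonated form does. At pH = 6.7, the predominant species is SO₄²⁻.

SO₄²⁻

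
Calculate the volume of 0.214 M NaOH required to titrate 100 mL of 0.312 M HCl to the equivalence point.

At equivalence: moles acid = moles base. moles HCl = 0.312 × 100/1000 = 0.0312 mol. V_base = moles / 0.214 × 1000 = 145.8 mL.

V_{base} = 145.8 mL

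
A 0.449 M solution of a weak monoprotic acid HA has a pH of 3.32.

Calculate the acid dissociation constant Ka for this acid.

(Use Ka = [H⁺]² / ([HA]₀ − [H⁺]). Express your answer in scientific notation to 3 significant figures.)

[H⁺] = 10^(−pH) = 10^(−3.32) = 4.786e-04 M. For HA ⇌ H⁺ + A⁻, Ka = [H⁺][A⁻]/[HA] = [H⁺]² / ([HA]₀ − [H⁺]) = (4.786e-04)² / (0.449 − 4.786e-04) = 5.11e-07.

K_a = 5.11e-07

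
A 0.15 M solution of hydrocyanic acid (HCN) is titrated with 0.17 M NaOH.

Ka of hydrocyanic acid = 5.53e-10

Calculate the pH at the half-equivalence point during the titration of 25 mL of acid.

At half-equivalence [HA] = [A⁻], so Henderson-Hasselbalch gives pH = pKa = -log(5.53e-10) = 9.26.

pH = pKa = 9.26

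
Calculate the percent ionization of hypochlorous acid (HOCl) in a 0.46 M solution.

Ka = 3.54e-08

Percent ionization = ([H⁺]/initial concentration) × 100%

Using Ka equilibrium: x² + Ka×x - Ka×C = 0. Solving: [H⁺] = 1.2759e-04. Percent = (1.2759e-04/0.46) × 100

Percent ionization = 0.0277%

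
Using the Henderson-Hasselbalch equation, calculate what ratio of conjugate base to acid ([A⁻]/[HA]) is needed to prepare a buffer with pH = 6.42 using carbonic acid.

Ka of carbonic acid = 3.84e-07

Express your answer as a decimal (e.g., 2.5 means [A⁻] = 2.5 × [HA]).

pKa = -log(3.84e-07) = 6.4157. pH = pKa + log([A⁻]/[HA]), so log([A⁻]/[HA]) = pH − pKa = 6.42 − 6.4157 = 0.0043. [A⁻]/[HA] = 10^(0.0043) = 1.01

[A⁻]/[HA] = 1.01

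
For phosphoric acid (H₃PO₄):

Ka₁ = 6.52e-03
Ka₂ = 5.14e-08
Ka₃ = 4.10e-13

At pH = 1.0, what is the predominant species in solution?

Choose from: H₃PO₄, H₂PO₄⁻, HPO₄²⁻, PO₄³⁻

pKa₁ = 2.19, pKa₂ = 7.29, pKa₃ = 12.39. For a polyprotic acid the predominant species crosses at each pKa: below pKa_n the protonated form dominates, above it the deprotonated form does. At pH = 1.0, the predominant species is H₃PO₄.

H₃PO₄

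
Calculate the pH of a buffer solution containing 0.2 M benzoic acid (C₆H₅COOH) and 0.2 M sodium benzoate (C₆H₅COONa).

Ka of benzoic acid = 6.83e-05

pKa = -log(6.83e-05) = 4.17. pH = pKa + log([A⁻]/[HA]) = 4.17 + log(0.2/0.2)

pH = 4.17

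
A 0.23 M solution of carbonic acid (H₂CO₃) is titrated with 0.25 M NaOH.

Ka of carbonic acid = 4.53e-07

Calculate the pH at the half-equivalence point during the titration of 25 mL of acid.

At half-equivalence [HA] = [A⁻], so Henderson-Hasselbalch gives pH = pKa = -log(4.53e-07) = 6.34.

pH = pKa = 6.34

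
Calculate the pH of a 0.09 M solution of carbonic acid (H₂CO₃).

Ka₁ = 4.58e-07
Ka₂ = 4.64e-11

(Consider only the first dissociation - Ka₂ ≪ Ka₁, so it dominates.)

First dissociation dominates. From Ka₁ = [H⁺][HA⁻]/[H₂A], x² + Ka₁·x − Ka₁·C = 0 with C = 0.09 M and Ka₁ = 4.58e-07. Solving: [H⁺] = (−Ka₁ + √(Ka₁² + 4·Ka₁·C)) / 2 = 2.0280e-04 M. pH = -log(2.0280e-04) = 3.69.

pH = 3.69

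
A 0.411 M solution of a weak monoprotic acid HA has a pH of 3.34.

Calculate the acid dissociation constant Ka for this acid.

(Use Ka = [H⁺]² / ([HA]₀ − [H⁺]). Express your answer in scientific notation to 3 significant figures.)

[H⁺] = 10^(−pH) = 10^(−3.34) = 4.571e-04 M. For HA ⇌ H⁺ + A⁻, Ka = [H⁺][A⁻]/[HA] = [H⁺]² / ([HA]₀ − [H⁺]) = (4.571e-04)² / (0.411 − 4.571e-04) = 5.09e-07.

K_a = 5.09e-07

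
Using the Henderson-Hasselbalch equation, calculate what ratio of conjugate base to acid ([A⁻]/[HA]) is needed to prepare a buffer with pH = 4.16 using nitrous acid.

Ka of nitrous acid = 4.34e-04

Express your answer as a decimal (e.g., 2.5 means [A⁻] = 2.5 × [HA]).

pKa = -log(4.34e-04) = 3.3625. pH = pKa + log([A⁻]/[HA]), so log([A⁻]/[HA]) = pH − pKa = 4.16 − 3.3625 = 0.7975. [A⁻]/[HA] = 10^(0.7975) = 6.27

[A⁻]/[HA] = 6.27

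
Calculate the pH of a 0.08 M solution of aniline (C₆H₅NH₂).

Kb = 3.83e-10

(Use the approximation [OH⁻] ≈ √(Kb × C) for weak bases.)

[OH⁻] = √(Kb × C) = √(3.83e-10 × 0.08) = 5.5353e-06. pOH = 5.26, pH = 14 - pOH

pH = 8.74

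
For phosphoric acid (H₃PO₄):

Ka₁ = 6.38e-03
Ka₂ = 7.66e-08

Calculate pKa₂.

pKa₂ = -log(Ka₂) = -log(7.66e-08) = 7.12.

pK_{a2} = 7.12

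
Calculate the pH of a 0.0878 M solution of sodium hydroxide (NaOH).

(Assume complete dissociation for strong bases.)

[OH⁻] = 0.0878 M for strong base. pOH = -log[OH⁻] = 1.06, pH = 14 - pOH

pH = 12.94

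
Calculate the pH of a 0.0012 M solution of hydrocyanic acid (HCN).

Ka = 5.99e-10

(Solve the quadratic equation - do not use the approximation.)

x² + Ka×x - Ka×C = 0. Using quadratic formula: [H⁺] = 8.4752e-07

pH = 6.07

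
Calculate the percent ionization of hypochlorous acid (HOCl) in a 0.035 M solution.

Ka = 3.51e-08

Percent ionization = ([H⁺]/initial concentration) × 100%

Using Ka equilibrium: x² + Ka×x - Ka×C = 0. Solving: [H⁺] = 3.5032e-05. Percent = (3.5032e-05/0.035) × 100

Percent ionization = 0.1%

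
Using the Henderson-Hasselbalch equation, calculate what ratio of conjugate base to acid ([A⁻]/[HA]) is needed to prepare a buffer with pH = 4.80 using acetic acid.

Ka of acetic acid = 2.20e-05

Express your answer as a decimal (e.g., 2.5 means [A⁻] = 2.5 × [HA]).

pKa = -log(2.20e-05) = 4.6576. pH = pKa + log([A⁻]/[HA]), so log([A⁻]/[HA]) = pH − pKa = 4.80 − 4.6576 = 0.1424. [A⁻]/[HA] = 10^(0.1424) = 1.39

[A⁻]/[HA] = 1.39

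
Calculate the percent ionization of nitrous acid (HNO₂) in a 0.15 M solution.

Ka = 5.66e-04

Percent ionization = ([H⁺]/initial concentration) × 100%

Using Ka equilibrium: x² + Ka×x - Ka×C = 0. Solving: [H⁺] = 8.9355e-03. Percent = (8.9355e-03/0.15) × 100

Percent ionization = 5.96%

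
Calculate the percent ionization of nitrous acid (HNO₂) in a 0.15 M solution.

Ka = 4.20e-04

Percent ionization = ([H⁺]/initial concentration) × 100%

Using Ka equilibrium: x² + Ka×x - Ka×C = 0. Solving: [H⁺] = 7.7300e-03. Percent = (7.7300e-03/0.15) × 100

Percent ionization = 5.15%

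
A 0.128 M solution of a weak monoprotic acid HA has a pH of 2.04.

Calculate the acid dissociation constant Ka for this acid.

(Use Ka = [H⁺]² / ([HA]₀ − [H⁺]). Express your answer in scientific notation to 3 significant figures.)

[H⁺] = 10^(−pH) = 10^(−2.04) = 9.120e-03 M. For HA ⇌ H⁺ + A⁻, Ka = [H⁺][A⁻]/[HA] = [H⁺]² / ([HA]₀ − [H⁺]) = (9.120e-03)² / (0.128 − 9.120e-03) = 7.00e-04.

K_a = 7.00e-04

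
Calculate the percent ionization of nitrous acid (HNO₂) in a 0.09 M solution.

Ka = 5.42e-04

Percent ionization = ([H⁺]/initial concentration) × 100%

Using Ka equilibrium: x² + Ka×x - Ka×C = 0. Solving: [H⁺] = 6.7185e-03. Percent = (6.7185e-03/0.09) × 100

Percent ionization = 7.47%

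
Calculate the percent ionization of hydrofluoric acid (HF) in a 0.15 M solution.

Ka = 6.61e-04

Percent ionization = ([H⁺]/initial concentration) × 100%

Using Ka equilibrium: x² + Ka×x - Ka×C = 0. Solving: [H⁺] = 9.6324e-03. Percent = (9.6324e-03/0.15) × 100

Percent ionization = 6.42%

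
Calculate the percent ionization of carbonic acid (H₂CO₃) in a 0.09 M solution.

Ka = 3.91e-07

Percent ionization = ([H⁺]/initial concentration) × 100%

Using Ka equilibrium: x² + Ka×x - Ka×C = 0. Solving: [H⁺] = 1.8739e-04. Percent = (1.8739e-04/0.09) × 100

Percent ionization = 0.208%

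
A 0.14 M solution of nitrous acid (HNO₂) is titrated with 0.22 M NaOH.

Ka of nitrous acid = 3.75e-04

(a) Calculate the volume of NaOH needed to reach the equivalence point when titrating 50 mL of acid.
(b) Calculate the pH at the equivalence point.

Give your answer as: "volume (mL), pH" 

moles acid = 0.14 × 50/1000 = 0.007 mol; V_base = moles/0.22 × 1000 = 31.8 mL. At equivalence only the conjugate base is present: [A⁻] = 0.007/0.082 = 8.5556e-02 M. Kb = Kw/Ka = 2.67e-11; [OH⁻] = √(Kb × [A⁻]) = 1.5105e-06; pOH = 5.82; pH = 14 - pOH = 8.18.

V = 31.8 mL, pH = 8.18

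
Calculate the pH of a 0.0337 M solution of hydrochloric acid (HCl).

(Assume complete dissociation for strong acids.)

[H⁺] = 0.0337 M for strong acid. pH = -log[H⁺] = -log(0.0337)

pH = 1.47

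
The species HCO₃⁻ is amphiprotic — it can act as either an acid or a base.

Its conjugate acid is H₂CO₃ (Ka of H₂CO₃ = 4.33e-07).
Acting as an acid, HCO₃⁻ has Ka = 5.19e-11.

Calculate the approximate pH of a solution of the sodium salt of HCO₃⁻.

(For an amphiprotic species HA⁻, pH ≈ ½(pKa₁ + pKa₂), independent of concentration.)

pKa₁ = -log(4.33e-07) = 6.36; pKa₂ = -log(5.19e-11) = 10.28. For an amphiprotic species, pH ≈ ½(pKa₁ + pKa₂) = ½(6.36 + 10.28) = 8.32.

pH = 8.32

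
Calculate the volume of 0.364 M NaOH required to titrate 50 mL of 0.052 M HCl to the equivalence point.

At equivalence: moles acid = moles base. moles HCl = 0.052 × 50/1000 = 0.0026 mol. V_base = moles / 0.364 × 1000 = 7.1 mL.

V_{base} = 7.1 mL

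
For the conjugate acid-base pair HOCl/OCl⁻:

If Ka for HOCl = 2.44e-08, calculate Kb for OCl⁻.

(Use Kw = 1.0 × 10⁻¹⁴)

For a conjugate pair Ka × Kb = Kw, so Kb = Kw/Ka = 1.0 × 10⁻¹⁴ / 2.44e-08 = 4.10e-07.

K_b = 4.10e-07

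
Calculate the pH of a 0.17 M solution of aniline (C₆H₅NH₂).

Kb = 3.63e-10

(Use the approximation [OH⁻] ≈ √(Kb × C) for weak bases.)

[OH⁻] = √(Kb × C) = √(3.63e-10 × 0.17) = 7.8556e-06. pOH = 5.10, pH = 14 - pOH

pH = 8.90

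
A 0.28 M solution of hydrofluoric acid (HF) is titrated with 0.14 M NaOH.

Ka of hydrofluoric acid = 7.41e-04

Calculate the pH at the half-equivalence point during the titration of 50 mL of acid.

At half-equivalence [HA] = [A⁻], so Henderson-Hasselbalch gives pH = pKa = -log(7.41e-04) = 3.13.

pH = pKa = 3.13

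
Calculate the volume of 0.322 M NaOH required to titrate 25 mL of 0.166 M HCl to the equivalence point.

At equivalence: moles acid = moles base. moles HCl = 0.166 × 25/1000 = 0.00415 mol. V_base = moles / 0.322 × 1000 = 12.9 mL.

V_{base} = 12.9 mL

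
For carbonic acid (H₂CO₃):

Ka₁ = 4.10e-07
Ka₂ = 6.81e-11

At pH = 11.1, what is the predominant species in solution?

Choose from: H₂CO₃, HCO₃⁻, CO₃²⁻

pKa₁ = 6.39, pKa₂ = 10.17. For a polyprotic acid the predominant species crosses at each pKa: below pKa_n the protonated form dominates, above it the deprotonated form does. At pH = 11.1, the predominant species is CO₃²⁻.

CO₃²⁻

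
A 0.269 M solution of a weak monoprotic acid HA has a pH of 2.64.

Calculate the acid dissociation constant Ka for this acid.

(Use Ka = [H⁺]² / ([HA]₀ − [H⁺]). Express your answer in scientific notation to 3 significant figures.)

[H⁺] = 10^(−pH) = 10^(−2.64) = 2.291e-03 M. For HA ⇌ H⁺ + A⁻, Ka = [H⁺][A⁻]/[HA] = [H⁺]² / ([HA]₀ − [H⁺]) = (2.291e-03)² / (0.269 − 2.291e-03) = 1.97e-05.

K_a = 1.97e-05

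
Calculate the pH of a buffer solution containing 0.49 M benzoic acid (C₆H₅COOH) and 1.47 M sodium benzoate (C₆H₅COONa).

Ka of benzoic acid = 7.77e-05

pKa = -log(7.77e-05) = 4.11. pH = pKa + log([A⁻]/[HA]) = 4.11 + log(1.47/0.49)

pH = 4.59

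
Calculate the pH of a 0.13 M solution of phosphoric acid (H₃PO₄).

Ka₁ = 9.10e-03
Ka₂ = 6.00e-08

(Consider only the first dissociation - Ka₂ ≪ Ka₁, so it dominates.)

First dissociation dominates. From Ka₁ = [H⁺][HA⁻]/[H₂A], x² + Ka₁·x − Ka₁·C = 0 with C = 0.13 M and Ka₁ = 9.10e-03. Solving: [H⁺] = (−Ka₁ + √(Ka₁² + 4·Ka₁·C)) / 2 = 3.0144e-02 M. pH = -log(3.0144e-02) = 1.52.

pH = 1.52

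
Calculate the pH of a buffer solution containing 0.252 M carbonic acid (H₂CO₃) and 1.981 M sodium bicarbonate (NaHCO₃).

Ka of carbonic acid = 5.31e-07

pKa = -log(5.31e-07) = 6.27. pH = pKa + log([A⁻]/[HA]) = 6.27 + log(1.981/0.252)

pH = 7.17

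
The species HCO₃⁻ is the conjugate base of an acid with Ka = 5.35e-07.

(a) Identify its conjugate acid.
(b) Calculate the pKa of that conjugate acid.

(a) The conjugate acid is formed by adding one H⁺ to HCO₃⁻, giving H₂CO₃. (b) pKa = -log(Ka) = -log(5.35e-07) = 6.27.

Conjugate acid: H₂CO₃; pK_a = 6.27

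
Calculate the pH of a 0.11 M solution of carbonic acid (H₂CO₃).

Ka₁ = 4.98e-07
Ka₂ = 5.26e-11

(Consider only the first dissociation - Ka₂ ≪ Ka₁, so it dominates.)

First dissociation dominates. From Ka₁ = [H⁺][HA⁻]/[H₂A], x² + Ka₁·x − Ka₁·C = 0 with C = 0.11 M and Ka₁ = 4.98e-07. Solving: [H⁺] = (−Ka₁ + √(Ka₁² + 4·Ka₁·C)) / 2 = 2.3380e-04 M. pH = -log(2.3380e-04) = 3.63.

pH = 3.63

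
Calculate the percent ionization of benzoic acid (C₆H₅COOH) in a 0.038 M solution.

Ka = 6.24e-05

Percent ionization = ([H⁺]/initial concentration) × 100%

Using Ka equilibrium: x² + Ka×x - Ka×C = 0. Solving: [H⁺] = 1.5090e-03. Percent = (1.5090e-03/0.038) × 100

Percent ionization = 3.97%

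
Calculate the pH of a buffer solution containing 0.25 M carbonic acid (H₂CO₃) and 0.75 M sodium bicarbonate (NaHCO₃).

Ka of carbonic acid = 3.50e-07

pKa = -log(3.50e-07) = 6.46. pH = pKa + log([A⁻]/[HA]) = 6.46 + log(0.75/0.25)

pH = 6.93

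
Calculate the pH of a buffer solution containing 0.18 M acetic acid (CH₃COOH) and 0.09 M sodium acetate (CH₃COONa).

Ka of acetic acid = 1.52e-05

pKa = -log(1.52e-05) = 4.82. pH = pKa + log([A⁻]/[HA]) = 4.82 + log(0.09/0.18)

pH = 4.52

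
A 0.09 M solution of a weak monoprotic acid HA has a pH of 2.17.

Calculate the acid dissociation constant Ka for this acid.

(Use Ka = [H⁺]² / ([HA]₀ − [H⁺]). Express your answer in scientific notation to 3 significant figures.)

[H⁺] = 10^(−pH) = 10^(−2.17) = 6.761e-03 M. For HA ⇌ H⁺ + A⁻, Ka = [H⁺][A⁻]/[HA] = [H⁺]² / ([HA]₀ − [H⁺]) = (6.761e-03)² / (0.09 − 6.761e-03) = 5.49e-04.

K_a = 5.49e-04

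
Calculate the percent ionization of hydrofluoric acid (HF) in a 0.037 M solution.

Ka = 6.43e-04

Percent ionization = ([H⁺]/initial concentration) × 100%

Using Ka equilibrium: x² + Ka×x - Ka×C = 0. Solving: [H⁺] = 4.5667e-03. Percent = (4.5667e-03/0.037) × 100

Percent ionization = 12.3%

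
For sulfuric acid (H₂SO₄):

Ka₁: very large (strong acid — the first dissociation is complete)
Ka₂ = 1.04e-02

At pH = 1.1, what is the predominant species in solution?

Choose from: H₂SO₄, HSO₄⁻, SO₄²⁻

The first dissociation is complete, so H₂SO₄ itself is never the predominant species in water; pKa₂ = -log(1.04e-02) = 1.98. For a polyprotic acid the predominant species crosses at each pKa: below pKa_n the protonated form dominates, above it the deprotonated form does. At pH = 1.1, the predominant species is HSO₄⁻.

HSO₄⁻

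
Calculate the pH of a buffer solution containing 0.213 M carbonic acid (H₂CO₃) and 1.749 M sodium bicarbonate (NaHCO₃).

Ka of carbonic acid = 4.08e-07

pKa = -log(4.08e-07) = 6.39. pH = pKa + log([A⁻]/[HA]) = 6.39 + log(1.749/0.213)

pH = 7.30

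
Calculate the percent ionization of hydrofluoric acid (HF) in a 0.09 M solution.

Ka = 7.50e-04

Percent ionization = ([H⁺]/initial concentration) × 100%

Using Ka equilibrium: x² + Ka×x - Ka×C = 0. Solving: [H⁺] = 7.8494e-03. Percent = (7.8494e-03/0.09) × 100

Percent ionization = 8.72%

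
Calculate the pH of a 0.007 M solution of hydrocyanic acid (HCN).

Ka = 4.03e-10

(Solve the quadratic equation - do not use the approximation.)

x² + Ka×x - Ka×C = 0. Using quadratic formula: [H⁺] = 1.6794e-06

pH = 5.77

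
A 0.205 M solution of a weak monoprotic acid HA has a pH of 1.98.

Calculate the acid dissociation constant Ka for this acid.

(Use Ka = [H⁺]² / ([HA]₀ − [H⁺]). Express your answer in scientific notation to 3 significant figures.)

[H⁺] = 10^(−pH) = 10^(−1.98) = 1.047e-02 M. For HA ⇌ H⁺ + A⁻, Ka = [H⁺][A⁻]/[HA] = [H⁺]² / ([HA]₀ − [H⁺]) = (1.047e-02)² / (0.205 − 1.047e-02) = 5.64e-04.

K_a = 5.64e-04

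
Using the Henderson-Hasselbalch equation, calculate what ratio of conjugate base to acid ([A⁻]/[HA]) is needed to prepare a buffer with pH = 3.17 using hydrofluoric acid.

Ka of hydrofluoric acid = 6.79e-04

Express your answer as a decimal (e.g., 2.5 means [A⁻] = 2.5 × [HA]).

pKa = -log(6.79e-04) = 3.1681. pH = pKa + log([A⁻]/[HA]), so log([A⁻]/[HA]) = pH − pKa = 3.17 − 3.1681 = 0.0019. [A⁻]/[HA] = 10^(0.0019) = 1.00

[A⁻]/[HA] = 1.00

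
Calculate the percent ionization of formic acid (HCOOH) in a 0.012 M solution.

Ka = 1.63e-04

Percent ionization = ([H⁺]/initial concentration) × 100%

Using Ka equilibrium: x² + Ka×x - Ka×C = 0. Solving: [H⁺] = 1.3194e-03. Percent = (1.3194e-03/0.012) × 100

Percent ionization = 11%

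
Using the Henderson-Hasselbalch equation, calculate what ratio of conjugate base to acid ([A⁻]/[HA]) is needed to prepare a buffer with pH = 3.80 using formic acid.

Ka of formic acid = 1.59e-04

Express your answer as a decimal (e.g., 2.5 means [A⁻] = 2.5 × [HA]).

pKa = -log(1.59e-04) = 3.7986. pH = pKa + log([A⁻]/[HA]), so log([A⁻]/[HA]) = pH − pKa = 3.80 − 3.7986 = 0.0014. [A⁻]/[HA] = 10^(0.0014) = 1.00

[A⁻]/[HA] = 1.00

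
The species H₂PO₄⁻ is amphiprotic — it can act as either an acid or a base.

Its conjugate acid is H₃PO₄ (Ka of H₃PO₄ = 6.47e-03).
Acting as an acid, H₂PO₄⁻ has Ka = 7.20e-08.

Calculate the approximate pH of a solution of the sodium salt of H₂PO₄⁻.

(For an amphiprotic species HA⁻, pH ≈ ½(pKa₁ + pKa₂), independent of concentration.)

pKa₁ = -log(6.47e-03) = 2.19; pKa₂ = -log(7.20e-08) = 7.14. For an amphiprotic species, pH ≈ ½(pKa₁ + pKa₂) = ½(2.19 + 7.14) = 4.67.

pH = 4.67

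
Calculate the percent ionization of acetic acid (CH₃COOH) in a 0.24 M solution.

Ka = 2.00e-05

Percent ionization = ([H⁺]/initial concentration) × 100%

Using Ka equilibrium: x² + Ka×x - Ka×C = 0. Solving: [H⁺] = 2.1809e-03. Percent = (2.1809e-03/0.24) × 100

Percent ionization = 0.909%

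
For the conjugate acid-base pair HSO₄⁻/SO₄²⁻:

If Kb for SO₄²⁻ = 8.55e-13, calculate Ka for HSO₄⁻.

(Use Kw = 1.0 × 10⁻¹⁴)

For a conjugate pair Ka × Kb = Kw, so Ka = Kw/Kb = 1.0 × 10⁻¹⁴ / 8.55e-13 = 1.17e-02.

K_a = 1.17e-02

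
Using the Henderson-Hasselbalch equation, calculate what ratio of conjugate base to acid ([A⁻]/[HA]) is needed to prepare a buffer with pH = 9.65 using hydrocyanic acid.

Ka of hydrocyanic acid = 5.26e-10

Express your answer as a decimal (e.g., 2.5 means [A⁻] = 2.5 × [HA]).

pKa = -log(5.26e-10) = 9.2790. pH = pKa + log([A⁻]/[HA]), so log([A⁻]/[HA]) = pH − pKa = 9.65 − 9.2790 = 0.3710. [A⁻]/[HA] = 10^(0.3710) = 2.35

[A⁻]/[HA] = 2.35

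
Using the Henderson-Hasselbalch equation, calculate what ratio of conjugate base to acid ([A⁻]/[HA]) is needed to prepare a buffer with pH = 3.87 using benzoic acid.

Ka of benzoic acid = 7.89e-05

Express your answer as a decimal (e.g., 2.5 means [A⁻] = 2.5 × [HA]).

pKa = -log(7.89e-05) = 4.1029. pH = pKa + log([A⁻]/[HA]), so log([A⁻]/[HA]) = pH − pKa = 3.87 − 4.1029 = -0.2329. [A⁻]/[HA] = 10^(-0.2329) = 0.585

[A⁻]/[HA] = 0.585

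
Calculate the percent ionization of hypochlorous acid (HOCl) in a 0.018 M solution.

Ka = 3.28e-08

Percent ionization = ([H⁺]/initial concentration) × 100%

Using Ka equilibrium: x² + Ka×x - Ka×C = 0. Solving: [H⁺] = 2.4282e-05. Percent = (2.4282e-05/0.018) × 100

Percent ionization = 0.135%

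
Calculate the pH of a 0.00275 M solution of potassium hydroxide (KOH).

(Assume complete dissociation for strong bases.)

[OH⁻] = 0.00275 M for strong base. pOH = -log[OH⁻] = 2.56, pH = 14 - pOH

pH = 11.44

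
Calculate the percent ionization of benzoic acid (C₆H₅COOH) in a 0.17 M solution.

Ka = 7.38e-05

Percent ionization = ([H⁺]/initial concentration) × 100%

Using Ka equilibrium: x² + Ka×x - Ka×C = 0. Solving: [H⁺] = 3.5053e-03. Percent = (3.5053e-03/0.17) × 100

Percent ionization = 2.06%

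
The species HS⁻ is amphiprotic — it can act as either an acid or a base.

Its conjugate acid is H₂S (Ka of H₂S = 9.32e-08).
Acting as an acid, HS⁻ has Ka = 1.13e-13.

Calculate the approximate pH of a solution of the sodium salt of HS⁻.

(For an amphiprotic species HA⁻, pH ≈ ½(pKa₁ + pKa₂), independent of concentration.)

pKa₁ = -log(9.32e-08) = 7.03; pKa₂ = -log(1.13e-13) = 12.95. For an amphiprotic species, pH ≈ ½(pKa₁ + pKa₂) = ½(7.03 + 12.95) = 9.99.

pH = 9.99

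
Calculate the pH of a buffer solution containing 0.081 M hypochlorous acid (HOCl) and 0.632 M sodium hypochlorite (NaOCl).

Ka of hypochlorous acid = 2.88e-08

pKa = -log(2.88e-08) = 7.54. pH = pKa + log([A⁻]/[HA]) = 7.54 + log(0.632/0.081)

pH = 8.43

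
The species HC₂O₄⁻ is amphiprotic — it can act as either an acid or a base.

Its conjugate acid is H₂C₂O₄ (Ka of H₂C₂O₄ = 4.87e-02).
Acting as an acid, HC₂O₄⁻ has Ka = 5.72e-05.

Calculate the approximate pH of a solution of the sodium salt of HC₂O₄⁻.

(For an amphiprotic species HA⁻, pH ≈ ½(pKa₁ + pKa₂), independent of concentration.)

pKa₁ = -log(4.87e-02) = 1.31; pKa₂ = -log(5.72e-05) = 4.24. For an amphiprotic species, pH ≈ ½(pKa₁ + pKa₂) = ½(1.31 + 4.24) = 2.78.

pH = 2.78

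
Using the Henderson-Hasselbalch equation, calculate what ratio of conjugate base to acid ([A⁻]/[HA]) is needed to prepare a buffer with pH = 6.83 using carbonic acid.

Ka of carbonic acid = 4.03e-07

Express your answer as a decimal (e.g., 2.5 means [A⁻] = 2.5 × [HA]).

pKa = -log(4.03e-07) = 6.3947. pH = pKa + log([A⁻]/[HA]), so log([A⁻]/[HA]) = pH − pKa = 6.83 − 6.3947 = 0.4353. [A⁻]/[HA] = 10^(0.4353) = 2.72

[A⁻]/[HA] = 2.72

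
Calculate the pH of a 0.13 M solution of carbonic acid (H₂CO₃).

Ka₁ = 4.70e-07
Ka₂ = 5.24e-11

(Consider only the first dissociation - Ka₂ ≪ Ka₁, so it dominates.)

First dissociation dominates. From Ka₁ = [H⁺][HA⁻]/[H₂A], x² + Ka₁·x − Ka₁·C = 0 with C = 0.13 M and Ka₁ = 4.70e-07. Solving: [H⁺] = (−Ka₁ + √(Ka₁² + 4·Ka₁·C)) / 2 = 2.4695e-04 M. pH = -log(2.4695e-04) = 3.61.

pH = 3.61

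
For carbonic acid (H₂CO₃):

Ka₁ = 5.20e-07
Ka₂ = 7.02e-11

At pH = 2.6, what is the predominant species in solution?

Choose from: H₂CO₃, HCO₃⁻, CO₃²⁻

pKa₁ = 6.28, pKa₂ = 10.15. For a polyprotic acid the predominant species crosses at each pKa: below pKa_n the protonated form dominates, above it the deprotonated form does. At pH = 2.6, the predominant species is H₂CO₃.

H₂CO₃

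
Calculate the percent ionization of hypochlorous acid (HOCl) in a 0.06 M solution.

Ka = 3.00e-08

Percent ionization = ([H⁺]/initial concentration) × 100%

Using Ka equilibrium: x² + Ka×x - Ka×C = 0. Solving: [H⁺] = 4.2411e-05. Percent = (4.2411e-05/0.06) × 100

Percent ionization = 0.0707%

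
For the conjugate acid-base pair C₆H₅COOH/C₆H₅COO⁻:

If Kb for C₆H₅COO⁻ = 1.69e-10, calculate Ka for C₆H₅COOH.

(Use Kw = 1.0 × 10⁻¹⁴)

For a conjugate pair Ka × Kb = Kw, so Ka = Kw/Kb = 1.0 × 10⁻¹⁴ / 1.69e-10 = 5.92e-05.

K_a = 5.92e-05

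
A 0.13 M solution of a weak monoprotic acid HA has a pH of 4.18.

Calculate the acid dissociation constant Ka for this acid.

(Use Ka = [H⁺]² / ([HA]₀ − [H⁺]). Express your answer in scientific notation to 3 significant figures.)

[H⁺] = 10^(−pH) = 10^(−4.18) = 6.607e-05 M. For HA ⇌ H⁺ + A⁻, Ka = [H⁺][A⁻]/[HA] = [H⁺]² / ([HA]₀ − [H⁺]) = (6.607e-05)² / (0.13 − 6.607e-05) = 3.36e-08.

K_a = 3.36e-08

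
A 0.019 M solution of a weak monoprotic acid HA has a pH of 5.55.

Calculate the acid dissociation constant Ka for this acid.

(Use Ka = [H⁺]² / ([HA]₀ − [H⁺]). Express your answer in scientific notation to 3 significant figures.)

[H⁺] = 10^(−pH) = 10^(−5.55) = 2.818e-06 M. For HA ⇌ H⁺ + A⁻, Ka = [H⁺][A⁻]/[HA] = [H⁺]² / ([HA]₀ − [H⁺]) = (2.818e-06)² / (0.019 − 2.818e-06) = 4.18e-10.

K_a = 4.18e-10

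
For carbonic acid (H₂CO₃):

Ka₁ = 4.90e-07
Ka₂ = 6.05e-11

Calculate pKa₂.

pKa₂ = -log(Ka₂) = -log(6.05e-11) = 10.22.

pK_{a2} = 10.22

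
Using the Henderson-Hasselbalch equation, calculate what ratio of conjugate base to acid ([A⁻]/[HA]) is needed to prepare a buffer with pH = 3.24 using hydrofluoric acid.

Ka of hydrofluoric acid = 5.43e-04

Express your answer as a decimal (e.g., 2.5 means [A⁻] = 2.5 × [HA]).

pKa = -log(5.43e-04) = 3.2652. pH = pKa + log([A⁻]/[HA]), so log([A⁻]/[HA]) = pH − pKa = 3.24 − 3.2652 = -0.0252. [A⁻]/[HA] = 10^(-0.0252) = 0.944

[A⁻]/[HA] = 0.944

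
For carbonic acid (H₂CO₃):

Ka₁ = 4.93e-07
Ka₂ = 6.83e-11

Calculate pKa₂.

pKa₂ = -log(Ka₂) = -log(6.83e-11) = 10.17.

pK_{a2} = 10.17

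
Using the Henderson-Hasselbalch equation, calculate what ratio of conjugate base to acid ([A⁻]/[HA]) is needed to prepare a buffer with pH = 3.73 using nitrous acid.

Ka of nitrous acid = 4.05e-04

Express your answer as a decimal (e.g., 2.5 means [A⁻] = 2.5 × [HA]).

pKa = -log(4.05e-04) = 3.3925. pH = pKa + log([A⁻]/[HA]), so log([A⁻]/[HA]) = pH − pKa = 3.73 − 3.3925 = 0.3375. [A⁻]/[HA] = 10^(0.3375) = 2.17

[A⁻]/[HA] = 2.17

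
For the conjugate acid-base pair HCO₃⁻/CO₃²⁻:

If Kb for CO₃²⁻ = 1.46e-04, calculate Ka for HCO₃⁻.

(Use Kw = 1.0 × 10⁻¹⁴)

For a conjugate pair Ka × Kb = Kw, so Ka = Kw/Kb = 1.0 × 10⁻¹⁴ / 1.46e-04 = 6.85e-11.

K_a = 6.85e-11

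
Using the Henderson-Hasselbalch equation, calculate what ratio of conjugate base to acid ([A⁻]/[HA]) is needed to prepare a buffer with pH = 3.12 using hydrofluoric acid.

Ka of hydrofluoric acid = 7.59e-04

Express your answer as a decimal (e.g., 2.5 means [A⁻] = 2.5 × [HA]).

pKa = -log(7.59e-04) = 3.1198. pH = pKa + log([A⁻]/[HA]), so log([A⁻]/[HA]) = pH − pKa = 3.12 − 3.1198 = 0.0002. [A⁻]/[HA] = 10^(0.0002) = 1.00

[A⁻]/[HA] = 1.00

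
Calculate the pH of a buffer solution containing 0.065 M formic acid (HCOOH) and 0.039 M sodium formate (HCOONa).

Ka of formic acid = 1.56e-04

pKa = -log(1.56e-04) = 3.81. pH = pKa + log([A⁻]/[HA]) = 3.81 + log(0.039/0.065)

pH = 3.59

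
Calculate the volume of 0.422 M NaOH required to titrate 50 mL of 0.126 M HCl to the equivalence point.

At equivalence: moles acid = moles base. moles HCl = 0.126 × 50/1000 = 0.0063 mol. V_base = moles / 0.422 × 1000 = 14.9 mL.

V_{base} = 14.9 mL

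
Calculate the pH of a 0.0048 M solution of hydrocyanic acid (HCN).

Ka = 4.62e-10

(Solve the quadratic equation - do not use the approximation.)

x² + Ka×x - Ka×C = 0. Using quadratic formula: [H⁺] = 1.4889e-06

pH = 5.83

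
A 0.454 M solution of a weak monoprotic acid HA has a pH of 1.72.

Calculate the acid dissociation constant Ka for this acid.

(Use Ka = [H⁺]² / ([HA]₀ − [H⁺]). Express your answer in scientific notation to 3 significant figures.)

[H⁺] = 10^(−pH) = 10^(−1.72) = 1.905e-02 M. For HA ⇌ H⁺ + A⁻, Ka = [H⁺][A⁻]/[HA] = [H⁺]² / ([HA]₀ − [H⁺]) = (1.905e-02)² / (0.454 − 1.905e-02) = 8.35e-04.

K_a = 8.35e-04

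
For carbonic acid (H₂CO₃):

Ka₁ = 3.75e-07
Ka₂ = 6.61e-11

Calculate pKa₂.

pKa₂ = -log(Ka₂) = -log(6.61e-11) = 10.18.

pK_{a2} = 10.18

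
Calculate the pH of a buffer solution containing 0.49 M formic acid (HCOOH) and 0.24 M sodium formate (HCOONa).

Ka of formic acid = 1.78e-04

pKa = -log(1.78e-04) = 3.75. pH = pKa + log([A⁻]/[HA]) = 3.75 + log(0.24/0.49)

pH = 3.44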